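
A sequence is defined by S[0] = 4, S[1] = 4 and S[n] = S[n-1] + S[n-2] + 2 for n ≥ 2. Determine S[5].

S[2] = 4 + 4 + 2 = 10
S[3] = 10 + 4 + 2 = 16
S[4] = 16 + 10 + 2 = 28
S[5] = 28 + 16 + 2 = 46

46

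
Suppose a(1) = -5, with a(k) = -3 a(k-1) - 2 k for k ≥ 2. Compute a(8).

a(2) = -3(-5) - 4 = 11
a(3) = -3(11) - 6 = -39
a(4) = -3(-39) - 8 = 109
a(5) = -3(109) - 10 = -337
a(6) = -3(-337) - 12 = 999
a(7) = -3(999) - 14 = -3011
a(8) = -3(-3011) - 16 = 9017

9017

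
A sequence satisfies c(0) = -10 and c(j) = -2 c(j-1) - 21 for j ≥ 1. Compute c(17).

The fixed point is -21/(1 + 2) = -7, so c(j) + 7 = -2(c(j-1) + 7).
Hence c(j) = -3·(-2)^j - 7.
c(17) = -3·(-2)^{17} - 7 = -3·-131072 - 7 = 393209.

393209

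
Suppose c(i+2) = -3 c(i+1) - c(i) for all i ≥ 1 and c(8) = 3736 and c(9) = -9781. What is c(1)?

Rearranging, c(i-2) = -(c(i) + 3 c(i-1)).
c(7) = -(-9781 + 3·3736) = -1427
c(6) = -(3736 + 3·(-1427)) = 545
c(5) = -(-1427 + 3·545) = -208
c(4) = -(545 + 3·(-208)) = 79
c(3) = -(-208 + 3·79) = -29
c(2) = -(79 + 3·(-29)) = 8
c(1) = -(-29 + 3·8) = 5

5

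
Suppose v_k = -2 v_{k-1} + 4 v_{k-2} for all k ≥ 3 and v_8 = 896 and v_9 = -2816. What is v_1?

Rearranging, v_{k-2} = (v_k + 2 v_{k-1}) / 4.
v_7 = (-2816 + 2·896) / 4 = -1024/4 = -256
v_6 = (896 + 2·(-256)) / 4 = 384/4 = 96
v_5 = (-256 + 2·96) / 4 = -64/4 = -16
v_4 = (96 + 2·(-16)) / 4 = 64/4 = 16
v_3 = (-16 + 2·16) / 4 = 16/4 = 4
v_2 = (16 + 2·4) / 4 = 24/4 = 6
v_1 = (4 + 2·6) / 4 = 16/4 = 4

4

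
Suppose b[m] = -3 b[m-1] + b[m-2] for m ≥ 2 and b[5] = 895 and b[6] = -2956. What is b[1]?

Rearranging, b[m-2] = b[m] + 3 b[m-1].
b[4] = -2956 + 3(895) = -271
b[3] = 895 + 3(-271) = 82
b[2] = -271 + 3(82) = -25
b[1] = 82 + 3(-25) = 7

7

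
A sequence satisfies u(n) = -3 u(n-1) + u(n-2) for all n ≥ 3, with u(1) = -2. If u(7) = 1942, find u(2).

-6

Let u(2) = y.
u(3) = -2 - 3y
u(4) = 6 + 10y
u(5) = -20 - 33y
u(6) = 66 + 109y
u(7) = -218 - 360y
So -218 - 360y = 1942, giving y = -6.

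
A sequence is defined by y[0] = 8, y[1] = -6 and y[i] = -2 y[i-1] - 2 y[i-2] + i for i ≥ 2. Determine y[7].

y[2] = -2·(-6) - 2·8 + 2 = -2
y[3] = -2·(-2) - 2·(-6) + 3 = 19
y[4] = -2·19 - 2·(-2) + 4 = -30
y[5] = -2·(-30) - 2·19 + 5 = 27
y[6] = -2·27 - 2·(-30) + 6 = 12
y[7] = -2·12 - 2·27 + 7 = -71

-71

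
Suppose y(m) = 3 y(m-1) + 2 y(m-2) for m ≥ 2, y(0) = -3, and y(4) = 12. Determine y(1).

Let y(1) = z.
y(2) = -6 + 3z
y(3) = -18 + 11z
y(4) = -66 + 39z
So -66 + 39z = 12, giving z = 2.

2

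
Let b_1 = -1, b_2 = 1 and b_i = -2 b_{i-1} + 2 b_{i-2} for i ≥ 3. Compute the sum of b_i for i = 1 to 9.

b_3 = -2·1 + 2·(-1) = -4
b_4 = -2·(-4) + 2·1 = 10
b_5 = -2·10 + 2·(-4) = -28
b_6 = -2·(-28) + 2·10 = 76
b_7 = -2·76 + 2·(-28) = -208
b_8 = -2·(-208) + 2·76 = 568
b_9 = -2·568 + 2·(-208) = -1552
Sum = (-1) + 1 + (-4) + 10 + (-28) + 76 + (-208) + 568 + (-1552) = -1138

-1138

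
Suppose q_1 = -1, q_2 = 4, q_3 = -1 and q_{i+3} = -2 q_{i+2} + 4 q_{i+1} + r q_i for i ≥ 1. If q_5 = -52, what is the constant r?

q_4 = 18 - r
q_5 = -40 + 6r
So -40 + 6r = -52, giving r = -2.

-2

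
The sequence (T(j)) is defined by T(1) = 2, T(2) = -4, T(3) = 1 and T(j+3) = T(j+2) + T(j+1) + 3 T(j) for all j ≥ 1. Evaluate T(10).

T(4) = 1 + (-4) + 3*2 = 3
T(5) = 3 + 1 + 3*(-4) = -8
T(6) = (-8) + 3 + 3*1 = -2
T(7) = (-2) + (-8) + 3*3 = -1
T(8) = (-1) + (-2) + 3*(-8) = -27
T(9) = (-27) + (-1) + 3*(-2) = -34
T(10) = (-34) + (-27) + 3*(-1) = -64

-64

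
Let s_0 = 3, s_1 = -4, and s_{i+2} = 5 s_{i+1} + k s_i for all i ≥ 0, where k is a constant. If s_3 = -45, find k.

5

s_2 = -20 + 3k
s_3 = -100 + 11k
So -100 + 11k = -45, giving k = 5.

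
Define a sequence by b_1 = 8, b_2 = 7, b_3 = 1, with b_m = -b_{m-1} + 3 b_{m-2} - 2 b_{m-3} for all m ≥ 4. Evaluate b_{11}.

-2939

b_4 = -1 + 3·7 - 2·8 = 4
b_5 = -4 + 3·1 - 2·7 = -15
b_6 = -(-15) + 3·4 - 2·1 = 25
b_7 = -25 + 3·(-15) - 2·4 = -78
b_8 = -(-78) + 3·25 - 2·(-15) = 183
b_9 = -183 + 3·(-78) - 2·25 = -467
b_{10} = -(-467) + 3·183 - 2·(-78) = 1172
b_{11} = -1172 + 3·(-467) - 2·183 = -2939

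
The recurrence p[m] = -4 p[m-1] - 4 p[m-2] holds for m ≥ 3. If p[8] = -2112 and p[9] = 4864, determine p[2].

-3

Rearranging, p[m-2] = (p[m] + 4 p[m-1]) / -4.
p[7] = (4864 + 4·(-2112)) / -4 = -3584/-4 = 896
p[6] = (-2112 + 4·896) / -4 = 1472/-4 = -368
p[5] = (896 + 4·(-368)) / -4 = -576/-4 = 144
p[4] = (-368 + 4·144) / -4 = 208/-4 = -52
p[3] = (144 + 4·(-52)) / -4 = -64/-4 = 16
p[2] = (-52 + 4·16) / -4 = 12/-4 = -3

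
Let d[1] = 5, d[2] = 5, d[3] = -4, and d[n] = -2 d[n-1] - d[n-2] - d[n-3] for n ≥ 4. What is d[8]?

-1

d[4] = -2*(-4) - 5 - 5 = -2
d[5] = -2*(-2) - (-4) - 5 = 3
d[6] = -2*3 - (-2) - (-4) = 0
d[7] = -2*0 - 3 - (-2) = -1
d[8] = -2*(-1) - 0 - 3 = -1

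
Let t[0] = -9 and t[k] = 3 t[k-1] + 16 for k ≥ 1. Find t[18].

The fixed point is 16/(1 - 3) = -8, so t[k] + 8 = 3(t[k-1] + 8).
Hence t[k] = -1·3^k - 8.
t[18] = -1·3^{18} - 8 = -1·387420489 - 8 = -387420497.

-387420497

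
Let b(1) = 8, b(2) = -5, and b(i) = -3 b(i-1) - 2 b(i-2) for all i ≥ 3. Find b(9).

-757

b(3) = -3·(-5) - 2·8 = -1
b(4) = -3·(-1) - 2·(-5) = 13
b(5) = -3·13 - 2·(-1) = -37
b(6) = -3·(-37) - 2·13 = 85
b(7) = -3·85 - 2·(-37) = -181
b(8) = -3·(-181) - 2·85 = 373
b(9) = -3·373 - 2·(-181) = -757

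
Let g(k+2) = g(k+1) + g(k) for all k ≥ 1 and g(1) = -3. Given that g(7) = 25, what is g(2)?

Let g(2) = v.
g(3) = -3 + v
g(4) = -3 + 2v
g(5) = -6 + 3v
g(6) = -9 + 5v
g(7) = -15 + 8v
So -15 + 8v = 25, giving v = 5.

5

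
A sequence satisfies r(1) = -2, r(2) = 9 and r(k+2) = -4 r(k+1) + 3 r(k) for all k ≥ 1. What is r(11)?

-9108762

r(3) = -4(9) + 3(-2) = -42
r(4) = -4(-42) + 3(9) = 195
r(5) = -4(195) + 3(-42) = -906
r(6) = -4(-906) + 3(195) = 4209
r(7) = -4(4209) + 3(-906) = -19554
r(8) = -4(-19554) + 3(4209) = 90843
r(9) = -4(90843) + 3(-19554) = -422034
r(10) = -4(-422034) + 3(90843) = 1960665
r(11) = -4(1960665) + 3(-422034) = -9108762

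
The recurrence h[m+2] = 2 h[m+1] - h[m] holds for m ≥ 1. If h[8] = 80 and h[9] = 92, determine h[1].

-4

Rearranging, h[m-2] = -(h[m] - 2 h[m-1]).
h[7] = -(92 - 2·80) = 68
h[6] = -(80 - 2·68) = 56
h[5] = -(68 - 2·56) = 44
h[4] = -(56 - 2·44) = 32
h[3] = -(44 - 2·32) = 20
h[2] = -(32 - 2·20) = 8
h[1] = -(20 - 2·8) = -4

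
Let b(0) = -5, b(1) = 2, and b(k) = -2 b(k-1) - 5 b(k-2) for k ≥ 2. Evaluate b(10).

-5859

b(2) = -2·2 - 5·(-5) = 21
b(3) = -2·21 - 5·2 = -52
b(4) = -2·(-52) - 5·21 = -1
b(5) = -2·(-1) - 5·(-52) = 262
b(6) = -2·262 - 5·(-1) = -519
b(7) = -2·(-519) - 5·262 = -272
b(8) = -2·(-272) - 5·(-519) = 3139
b(9) = -2·3139 - 5·(-272) = -4918
b(10) = -2·(-4918) - 5·3139 = -5859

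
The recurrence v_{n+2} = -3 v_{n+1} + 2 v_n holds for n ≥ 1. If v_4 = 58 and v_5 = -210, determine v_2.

Rearranging, v_{n-2} = (v_n + 3 v_{n-1}) / 2.
v_3 = (-210 + 3(58)) / 2 = -36/2 = -18
v_2 = (58 + 3(-18)) / 2 = 4/2 = 2

2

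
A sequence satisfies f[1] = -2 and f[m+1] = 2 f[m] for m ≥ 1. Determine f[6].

-64

f[2] = 2·(-2) = -4
f[3] = 2·(-4) = -8
f[4] = 2·(-8) = -16
f[5] = 2·(-16) = -32
f[6] = 2·(-32) = -64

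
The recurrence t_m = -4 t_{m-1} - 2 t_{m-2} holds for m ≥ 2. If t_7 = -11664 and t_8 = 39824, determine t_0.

Rearranging, t_{m-2} = (t_m + 4 t_{m-1}) / -2.
t_6 = (39824 + 4(-11664)) / -2 = -6832/-2 = 3416
t_5 = (-11664 + 4(3416)) / -2 = 2000/-2 = -1000
t_4 = (3416 + 4(-1000)) / -2 = -584/-2 = 292
t_3 = (-1000 + 4(292)) / -2 = 168/-2 = -84
t_2 = (292 + 4(-84)) / -2 = -44/-2 = 22
t_1 = (-84 + 4(22)) / -2 = 4/-2 = -2
t_0 = (22 + 4(-2)) / -2 = 14/-2 = -7

-7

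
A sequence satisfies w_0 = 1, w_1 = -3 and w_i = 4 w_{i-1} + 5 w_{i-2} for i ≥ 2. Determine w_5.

-1043

w_2 = 4(-3) + 5(1) = -7
w_3 = 4(-7) + 5(-3) = -43
w_4 = 4(-43) + 5(-7) = -207
w_5 = 4(-207) + 5(-43) = -1043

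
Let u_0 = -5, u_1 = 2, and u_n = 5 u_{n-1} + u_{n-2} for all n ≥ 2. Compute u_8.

101785

u_2 = 5·2 + (-5) = 5
u_3 = 5·5 + 2 = 27
u_4 = 5·27 + 5 = 140
u_5 = 5·140 + 27 = 727
u_6 = 5·727 + 140 = 3775
u_7 = 5·3775 + 727 = 19602
u_8 = 5·19602 + 3775 = 101785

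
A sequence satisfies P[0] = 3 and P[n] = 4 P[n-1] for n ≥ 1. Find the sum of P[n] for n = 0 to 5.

P[1] = 4·3 = 12
P[2] = 4·12 = 48
P[3] = 4·48 = 192
P[4] = 4·192 = 768
P[5] = 4·768 = 3072
Sum = 3 + 12 + 48 + 192 + 768 + 3072 = 4095

4095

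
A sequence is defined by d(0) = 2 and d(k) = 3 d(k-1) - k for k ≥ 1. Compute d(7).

d(1) = 3*2 - 1 = 5
d(2) = 3*5 - 2 = 13
d(3) = 3*13 - 3 = 36
d(4) = 3*36 - 4 = 104
d(5) = 3*104 - 5 = 307
d(6) = 3*307 - 6 = 915
d(7) = 3*915 - 7 = 2738

2738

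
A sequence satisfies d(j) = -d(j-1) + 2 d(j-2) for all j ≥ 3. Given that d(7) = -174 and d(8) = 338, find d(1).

Rearranging, d(j-2) = (d(j) + d(j-1)) / 2.
d(6) = (338 + (-174)) / 2 = 164/2 = 82
d(5) = (-174 + 82) / 2 = -92/2 = -46
d(4) = (82 + (-46)) / 2 = 36/2 = 18
d(3) = (-46 + 18) / 2 = -28/2 = -14
d(2) = (18 + (-14)) / 2 = 4/2 = 2
d(1) = (-14 + 2) / 2 = -12/2 = -6

-6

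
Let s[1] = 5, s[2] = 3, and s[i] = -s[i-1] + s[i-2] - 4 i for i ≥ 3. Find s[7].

-55

s[3] = -3 + 5 - 12 = -10
s[4] = -(-10) + 3 - 16 = -3
s[5] = -(-3) + (-10) - 20 = -27
s[6] = -(-27) + (-3) - 24 = 0
s[7] = -0 + (-27) - 28 = -55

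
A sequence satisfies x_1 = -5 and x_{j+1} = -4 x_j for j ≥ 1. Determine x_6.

5120

x_2 = -4*(-5) = 20
x_3 = -4*20 = -80
x_4 = -4*(-80) = 320
x_5 = -4*320 = -1280
x_6 = -4*(-1280) = 5120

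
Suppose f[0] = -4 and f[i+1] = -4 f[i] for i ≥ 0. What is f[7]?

65536

f[1] = -4*(-4) = 16
f[2] = -4*16 = -64
f[3] = -4*(-64) = 256
f[4] = -4*256 = -1024
f[5] = -4*(-1024) = 4096
f[6] = -4*4096 = -16384
f[7] = -4*(-16384) = 65536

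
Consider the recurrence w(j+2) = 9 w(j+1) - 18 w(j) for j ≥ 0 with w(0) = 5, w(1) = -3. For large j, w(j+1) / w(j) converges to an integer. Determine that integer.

6

The characteristic equation is r^2 - 9r + 18 = 0, which factors as (r - 6)(r - 3) = 0.
So the roots are 6 and 3. Since |6| > |3| and the coefficient of 6^j is non-zero, the ratio tends to 6.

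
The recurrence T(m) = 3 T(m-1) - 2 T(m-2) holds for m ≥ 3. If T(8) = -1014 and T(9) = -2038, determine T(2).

-6

Rearranging, T(m-2) = (T(m) - 3 T(m-1)) / -2.
T(7) = (-2038 - 3·(-1014)) / -2 = 1004/-2 = -502
T(6) = (-1014 - 3·(-502)) / -2 = 492/-2 = -246
T(5) = (-502 - 3·(-246)) / -2 = 236/-2 = -118
T(4) = (-246 - 3·(-118)) / -2 = 108/-2 = -54
T(3) = (-118 - 3·(-54)) / -2 = 44/-2 = -22
T(2) = (-54 - 3·(-22)) / -2 = 12/-2 = -6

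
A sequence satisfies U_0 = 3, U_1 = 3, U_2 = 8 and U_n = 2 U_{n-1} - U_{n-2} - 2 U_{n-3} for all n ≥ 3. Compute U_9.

U_3 = 2(8) - 3 - 2(3) = 7
U_4 = 2(7) - 8 - 2(3) = 0
U_5 = 2(0) - 7 - 2(8) = -23
U_6 = 2(-23) - 0 - 2(7) = -60
U_7 = 2(-60) - (-23) - 2(0) = -97
U_8 = 2(-97) - (-60) - 2(-23) = -88
U_9 = 2(-88) - (-97) - 2(-60) = 41

41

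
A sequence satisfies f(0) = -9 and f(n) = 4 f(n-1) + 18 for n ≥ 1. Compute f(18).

-206158430214

The fixed point is 18/(1 - 4) = -6, so f(n) + 6 = 4(f(n-1) + 6).
Hence f(n) = -3·4^n - 6.
f(18) = -3·4^{18} - 6 = -3·68719476736 - 6 = -206158430214.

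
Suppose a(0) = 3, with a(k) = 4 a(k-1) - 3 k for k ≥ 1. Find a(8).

109236

a(1) = 4·3 - 3 = 9
a(2) = 4·9 - 6 = 30
a(3) = 4·30 - 9 = 111
a(4) = 4·111 - 12 = 432
a(5) = 4·432 - 15 = 1713
a(6) = 4·1713 - 18 = 6834
a(7) = 4·6834 - 21 = 27315
a(8) = 4·27315 - 24 = 109236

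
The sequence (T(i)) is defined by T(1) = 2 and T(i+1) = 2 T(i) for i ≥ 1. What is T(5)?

32

T(2) = 2·2 = 4
T(3) = 2·4 = 8
T(4) = 2·8 = 16
T(5) = 2·16 = 32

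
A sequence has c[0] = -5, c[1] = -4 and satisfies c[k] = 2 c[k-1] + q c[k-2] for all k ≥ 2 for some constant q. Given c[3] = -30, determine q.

c[2] = -8 - 5q
c[3] = -16 - 14q
So -16 - 14q = -30, giving q = 1.

1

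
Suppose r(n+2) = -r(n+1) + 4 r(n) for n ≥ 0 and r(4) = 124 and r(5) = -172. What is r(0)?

Rearranging, r(n-2) = (r(n) + r(n-1)) / 4.
r(3) = (-172 + 124) / 4 = -48/4 = -12
r(2) = (124 + (-12)) / 4 = 112/4 = 28
r(1) = (-12 + 28) / 4 = 16/4 = 4
r(0) = (28 + 4) / 4 = 32/4 = 8

8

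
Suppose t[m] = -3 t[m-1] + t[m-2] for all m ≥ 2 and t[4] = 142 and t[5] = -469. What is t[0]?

Rearranging, t[m-2] = t[m] + 3 t[m-1].
t[3] = -469 + 3(142) = -43
t[2] = 142 + 3(-43) = 13
t[1] = -43 + 3(13) = -4
t[0] = 13 + 3(-4) = 1

1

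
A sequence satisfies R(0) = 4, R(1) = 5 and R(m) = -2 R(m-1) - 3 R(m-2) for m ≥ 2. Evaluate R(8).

-436

R(2) = -2·5 - 3·4 = -22
R(3) = -2·(-22) - 3·5 = 29
R(4) = -2·29 - 3·(-22) = 8
R(5) = -2·8 - 3·29 = -103
R(6) = -2·(-103) - 3·8 = 182
R(7) = -2·182 - 3·(-103) = -55
R(8) = -2·(-55) - 3·182 = -436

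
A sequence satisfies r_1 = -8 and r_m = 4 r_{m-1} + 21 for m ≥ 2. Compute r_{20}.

-274877906951

The fixed point is 21/(1 - 4) = -7, so r_m + 7 = 4(r_{m-1} + 7).
Hence r_m = -1·4^{m-1} - 7.
r_{20} = -1·4^{19} - 7 = -1·274877906944 - 7 = -274877906951.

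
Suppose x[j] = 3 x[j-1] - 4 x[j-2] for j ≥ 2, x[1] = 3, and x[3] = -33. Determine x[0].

Let x[0] = v.
x[2] = 9 - 4v
x[3] = 15 - 12v
So 15 - 12v = -33, giving v = 4.

4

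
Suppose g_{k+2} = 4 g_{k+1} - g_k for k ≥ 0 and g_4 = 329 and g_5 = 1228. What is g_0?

Rearranging, g_{k-2} = -(g_k - 4 g_{k-1}).
g_3 = -(1228 - 4*329) = 88
g_2 = -(329 - 4*88) = 23
g_1 = -(88 - 4*23) = 4
g_0 = -(23 - 4*4) = -7

-7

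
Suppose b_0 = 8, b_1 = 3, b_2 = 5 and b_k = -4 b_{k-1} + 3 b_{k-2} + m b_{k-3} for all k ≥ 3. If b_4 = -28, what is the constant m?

b_3 = -11 + 8m
b_4 = 59 - 29m
So 59 - 29m = -28, giving m = 3.

3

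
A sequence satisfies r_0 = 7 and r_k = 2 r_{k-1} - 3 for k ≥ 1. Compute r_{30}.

4294967299

The fixed point is -3/(1 - 2) = 3, so r_k - 3 = 2(r_{k-1} - 3).
Hence r_k = 4·2^k + 3.
r_{30} = 4·2^{30} + 3 = 4·1073741824 + 3 = 4294967299.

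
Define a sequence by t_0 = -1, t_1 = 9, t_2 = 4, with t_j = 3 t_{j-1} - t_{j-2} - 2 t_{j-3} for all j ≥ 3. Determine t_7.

t_3 = 3(4) - 9 - 2(-1) = 5
t_4 = 3(5) - 4 - 2(9) = -7
t_5 = 3(-7) - 5 - 2(4) = -34
t_6 = 3(-34) - (-7) - 2(5) = -105
t_7 = 3(-105) - (-34) - 2(-7) = -267

-267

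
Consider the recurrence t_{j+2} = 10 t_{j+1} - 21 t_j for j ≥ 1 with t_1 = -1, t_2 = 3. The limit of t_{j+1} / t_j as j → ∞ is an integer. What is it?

The characteristic equation is r^2 - 10r + 21 = 0, which factors as (r - 7)(r - 3) = 0.
So the roots are 7 and 3. Since |7| > |3| and the coefficient of 7^j is non-zero, the ratio tends to 7.

7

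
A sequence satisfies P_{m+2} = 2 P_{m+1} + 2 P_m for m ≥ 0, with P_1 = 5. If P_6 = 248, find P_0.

Let P_0 = z.
P_2 = 10 + 2z
P_3 = 30 + 4z
P_4 = 80 + 12z
P_5 = 220 + 32z
P_6 = 600 + 88z
So 600 + 88z = 248, giving z = -4.

-4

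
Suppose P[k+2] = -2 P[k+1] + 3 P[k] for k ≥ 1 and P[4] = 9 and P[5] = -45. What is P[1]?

-5

Rearranging, P[k-2] = (P[k] + 2 P[k-1]) / 3.
P[3] = (-45 + 2·9) / 3 = -27/3 = -9
P[2] = (9 + 2·(-9)) / 3 = -9/3 = -3
P[1] = (-9 + 2·(-3)) / 3 = -15/3 = -5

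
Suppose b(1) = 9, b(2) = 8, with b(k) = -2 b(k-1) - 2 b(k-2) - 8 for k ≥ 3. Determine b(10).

b(3) = -2(8) - 2(9) - 8 = -42
b(4) = -2(-42) - 2(8) - 8 = 60
b(5) = -2(60) - 2(-42) - 8 = -44
b(6) = -2(-44) - 2(60) - 8 = -40
b(7) = -2(-40) - 2(-44) - 8 = 160
b(8) = -2(160) - 2(-40) - 8 = -248
b(9) = -2(-248) - 2(160) - 8 = 168
b(10) = -2(168) - 2(-248) - 8 = 152

152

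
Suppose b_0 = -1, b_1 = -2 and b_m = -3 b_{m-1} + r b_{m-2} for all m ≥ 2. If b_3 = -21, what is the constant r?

b_2 = 6 - r
b_3 = -18 + r
So -18 + r = -21, giving r = -3.

-3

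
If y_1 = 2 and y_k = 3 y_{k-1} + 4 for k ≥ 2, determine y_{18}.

516560650

The fixed point is 4/(1 - 3) = -2, so y_k + 2 = 3(y_{k-1} + 2).
Hence y_k = 4·3^{k-1} - 2.
y_{18} = 4·3^{17} - 2 = 4·129140163 - 2 = 516560650.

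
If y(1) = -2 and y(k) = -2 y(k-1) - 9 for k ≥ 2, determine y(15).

The fixed point is -9/(1 + 2) = -3, so y(k) + 3 = -2(y(k-1) + 3).
Hence y(k) = 1·(-2)^{k-1} - 3.
y(15) = 1·(-2)^{14} - 3 = 1·16384 - 3 = 16381.

16381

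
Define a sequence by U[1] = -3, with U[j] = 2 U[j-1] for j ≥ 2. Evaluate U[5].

-48

U[2] = 2·(-3) = -6
U[3] = 2·(-6) = -12
U[4] = 2·(-12) = -24
U[5] = 2·(-24) = -48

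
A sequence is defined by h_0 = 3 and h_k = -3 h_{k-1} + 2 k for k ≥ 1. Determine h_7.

h_1 = -3*3 + 2 = -7
h_2 = -3*(-7) + 4 = 25
h_3 = -3*25 + 6 = -69
h_4 = -3*(-69) + 8 = 215
h_5 = -3*215 + 10 = -635
h_6 = -3*(-635) + 12 = 1917
h_7 = -3*1917 + 14 = -5737

-5737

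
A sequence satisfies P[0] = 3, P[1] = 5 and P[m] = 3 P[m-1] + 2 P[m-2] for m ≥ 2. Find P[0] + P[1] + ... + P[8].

58359

P[2] = 3*5 + 2*3 = 21
P[3] = 3*21 + 2*5 = 73
P[4] = 3*73 + 2*21 = 261
P[5] = 3*261 + 2*73 = 929
P[6] = 3*929 + 2*261 = 3309
P[7] = 3*3309 + 2*929 = 11785
P[8] = 3*11785 + 2*3309 = 41973
Sum = 3 + 5 + 21 + 73 + 261 + 929 + 3309 + 11785 + 41973 = 58359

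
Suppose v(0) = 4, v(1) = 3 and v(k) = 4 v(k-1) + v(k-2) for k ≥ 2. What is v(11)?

6950947

v(2) = 4(3) + 4 = 16
v(3) = 4(16) + 3 = 67
v(4) = 4(67) + 16 = 284
v(5) = 4(284) + 67 = 1203
v(6) = 4(1203) + 284 = 5096
v(7) = 4(5096) + 1203 = 21587
v(8) = 4(21587) + 5096 = 91444
v(9) = 4(91444) + 21587 = 387363
v(10) = 4(387363) + 91444 = 1640896
v(11) = 4(1640896) + 387363 = 6950947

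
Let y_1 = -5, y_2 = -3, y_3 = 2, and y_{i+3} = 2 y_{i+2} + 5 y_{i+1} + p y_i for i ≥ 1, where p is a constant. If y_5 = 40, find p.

y_4 = -11 - 5p
y_5 = -12 - 13p
So -12 - 13p = 40, giving p = -4.

-4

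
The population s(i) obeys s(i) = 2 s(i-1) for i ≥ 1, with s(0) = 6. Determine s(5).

s(1) = 2·6 = 12
s(2) = 2·12 = 24
s(3) = 2·24 = 48
s(4) = 2·48 = 96
s(5) = 2·96 = 192

192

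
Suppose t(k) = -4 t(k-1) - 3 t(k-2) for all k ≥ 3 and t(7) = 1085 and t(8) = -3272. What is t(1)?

Rearranging, t(k-2) = (t(k) + 4 t(k-1)) / -3.
t(6) = (-3272 + 4(1085)) / -3 = 1068/-3 = -356
t(5) = (1085 + 4(-356)) / -3 = -339/-3 = 113
t(4) = (-356 + 4(113)) / -3 = 96/-3 = -32
t(3) = (113 + 4(-32)) / -3 = -15/-3 = 5
t(2) = (-32 + 4(5)) / -3 = -12/-3 = 4
t(1) = (5 + 4(4)) / -3 = 21/-3 = -7

-7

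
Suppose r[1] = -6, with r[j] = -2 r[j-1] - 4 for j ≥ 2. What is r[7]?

r[2] = -2·(-6) - 4 = 8
r[3] = -2·8 - 4 = -20
r[4] = -2·(-20) - 4 = 36
r[5] = -2·36 - 4 = -76
r[6] = -2·(-76) - 4 = 148
r[7] = -2·148 - 4 = -300

-300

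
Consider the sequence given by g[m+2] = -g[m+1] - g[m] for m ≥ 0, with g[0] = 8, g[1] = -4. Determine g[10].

-4

g[2] = -(-4) - 8 = -4
g[3] = -(-4) - (-4) = 8
g[4] = -8 - (-4) = -4
g[5] = -(-4) - 8 = -4
g[6] = -(-4) - (-4) = 8
g[7] = -8 - (-4) = -4
g[8] = -(-4) - 8 = -4
g[9] = -(-4) - (-4) = 8
g[10] = -8 - (-4) = -4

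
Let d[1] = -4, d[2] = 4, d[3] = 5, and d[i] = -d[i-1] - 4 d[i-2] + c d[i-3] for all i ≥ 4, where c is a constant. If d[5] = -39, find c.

-5

d[4] = -21 - 4c
d[5] = 1 + 8c
So 1 + 8c = -39, giving c = -5.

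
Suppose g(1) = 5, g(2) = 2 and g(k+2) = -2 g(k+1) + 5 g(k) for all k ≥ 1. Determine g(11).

g(3) = -2·2 + 5·5 = 21
g(4) = -2·21 + 5·2 = -32
g(5) = -2·(-32) + 5·21 = 169
g(6) = -2·169 + 5·(-32) = -498
g(7) = -2·(-498) + 5·169 = 1841
g(8) = -2·1841 + 5·(-498) = -6172
g(9) = -2·(-6172) + 5·1841 = 21549
g(10) = -2·21549 + 5·(-6172) = -73958
g(11) = -2·(-73958) + 5·21549 = 255661

255661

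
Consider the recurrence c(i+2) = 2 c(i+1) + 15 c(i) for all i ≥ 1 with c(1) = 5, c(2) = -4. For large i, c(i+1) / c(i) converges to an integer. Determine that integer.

5

The characteristic equation is r^2 - 2r - 15 = 0, which factors as (r - 5)(r + 3) = 0.
So the roots are 5 and -3. Since |5| > |-3| and the coefficient of 5^i is non-zero, the ratio tends to 5.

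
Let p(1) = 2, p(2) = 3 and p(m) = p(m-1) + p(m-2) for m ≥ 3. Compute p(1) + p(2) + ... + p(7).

86

p(3) = 3 + 2 = 5
p(4) = 5 + 3 = 8
p(5) = 8 + 5 = 13
p(6) = 13 + 8 = 21
p(7) = 21 + 13 = 34
Sum = 2 + 3 + 5 + 8 + 13 + 21 + 34 = 86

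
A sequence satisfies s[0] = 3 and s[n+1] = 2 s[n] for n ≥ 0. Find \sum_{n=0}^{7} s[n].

s[1] = 2*3 = 6
s[2] = 2*6 = 12
s[3] = 2*12 = 24
s[4] = 2*24 = 48
s[5] = 2*48 = 96
s[6] = 2*96 = 192
s[7] = 2*192 = 384
Sum = 3 + 6 + 12 + 24 + 48 + 96 + 192 + 384 = 765

765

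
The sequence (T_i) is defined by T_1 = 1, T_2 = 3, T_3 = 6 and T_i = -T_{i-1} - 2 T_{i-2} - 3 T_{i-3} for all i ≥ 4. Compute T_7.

39

T_4 = -6 - 2·3 - 3·1 = -15
T_5 = -(-15) - 2·6 - 3·3 = -6
T_6 = -(-6) - 2·(-15) - 3·6 = 18
T_7 = -18 - 2·(-6) - 3·(-15) = 39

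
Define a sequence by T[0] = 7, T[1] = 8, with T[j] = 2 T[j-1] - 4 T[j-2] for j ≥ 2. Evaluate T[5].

96

T[2] = 2(8) - 4(7) = -12
T[3] = 2(-12) - 4(8) = -56
T[4] = 2(-56) - 4(-12) = -64
T[5] = 2(-64) - 4(-56) = 96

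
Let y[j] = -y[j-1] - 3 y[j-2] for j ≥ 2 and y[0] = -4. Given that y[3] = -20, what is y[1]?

4

Let y[1] = x.
y[2] = 12 - x
y[3] = -12 - 2x
So -12 - 2x = -20, giving x = 4.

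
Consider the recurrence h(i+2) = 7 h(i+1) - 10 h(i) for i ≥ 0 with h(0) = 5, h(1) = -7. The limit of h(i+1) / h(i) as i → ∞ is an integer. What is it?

5

The characteristic equation is r^2 - 7r + 10 = 0, which factors as (r - 5)(r - 2) = 0.
So the roots are 5 and 2. Since |5| > |2| and the coefficient of 5^i is non-zero, the ratio tends to 5.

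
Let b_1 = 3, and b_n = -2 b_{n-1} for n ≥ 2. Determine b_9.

768

b_2 = -2*3 = -6
b_3 = -2*(-6) = 12
b_4 = -2*12 = -24
b_5 = -2*(-24) = 48
b_6 = -2*48 = -96
b_7 = -2*(-96) = 192
b_8 = -2*192 = -384
b_9 = -2*(-384) = 768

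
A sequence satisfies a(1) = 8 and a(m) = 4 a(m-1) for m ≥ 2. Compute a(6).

a(2) = 4·8 = 32
a(3) = 4·32 = 128
a(4) = 4·128 = 512
a(5) = 4·512 = 2048
a(6) = 4·2048 = 8192

8192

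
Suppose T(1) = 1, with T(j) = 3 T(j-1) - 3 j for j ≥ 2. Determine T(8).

T(2) = 3*1 - 6 = -3
T(3) = 3*(-3) - 9 = -18
T(4) = 3*(-18) - 12 = -66
T(5) = 3*(-66) - 15 = -213
T(6) = 3*(-213) - 18 = -657
T(7) = 3*(-657) - 21 = -1992
T(8) = 3*(-1992) - 24 = -6000

-6000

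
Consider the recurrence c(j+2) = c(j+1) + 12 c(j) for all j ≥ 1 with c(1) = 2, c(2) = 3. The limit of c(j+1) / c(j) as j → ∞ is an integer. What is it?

4

The characteristic equation is r^2 - r - 12 = 0, which factors as (r - 4)(r + 3) = 0.
So the roots are 4 and -3. Since |4| > |-3| and the coefficient of 4^j is non-zero, the ratio tends to 4.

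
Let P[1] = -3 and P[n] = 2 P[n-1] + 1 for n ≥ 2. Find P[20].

The fixed point is 1/(1 - 2) = -1, so P[n] + 1 = 2(P[n-1] + 1).
Hence P[n] = -2·2^{n-1} - 1.
P[20] = -2·2^{19} - 1 = -2·524288 - 1 = -1048577.

-1048577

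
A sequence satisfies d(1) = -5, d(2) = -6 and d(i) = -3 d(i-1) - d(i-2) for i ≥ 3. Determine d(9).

7807

d(3) = -3(-6) - (-5) = 23
d(4) = -3(23) - (-6) = -63
d(5) = -3(-63) - 23 = 166
d(6) = -3(166) - (-63) = -435
d(7) = -3(-435) - 166 = 1139
d(8) = -3(1139) - (-435) = -2982
d(9) = -3(-2982) - 1139 = 7807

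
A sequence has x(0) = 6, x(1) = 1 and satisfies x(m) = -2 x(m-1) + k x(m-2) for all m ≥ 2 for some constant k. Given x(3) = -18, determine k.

x(2) = -2 + 6k
x(3) = 4 - 11k
So 4 - 11k = -18, giving k = 2.

2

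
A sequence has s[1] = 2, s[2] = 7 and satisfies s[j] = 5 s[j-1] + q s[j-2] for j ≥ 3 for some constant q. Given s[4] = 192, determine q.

s[3] = 35 + 2q
s[4] = 175 + 17q
So 175 + 17q = 192, giving q = 1.

1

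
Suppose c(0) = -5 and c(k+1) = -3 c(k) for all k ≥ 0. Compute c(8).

-32805

c(1) = -3·(-5) = 15
c(2) = -3·15 = -45
c(3) = -3·(-45) = 135
c(4) = -3·135 = -405
c(5) = -3·(-405) = 1215
c(6) = -3·1215 = -3645
c(7) = -3·(-3645) = 10935
c(8) = -3·10935 = -32805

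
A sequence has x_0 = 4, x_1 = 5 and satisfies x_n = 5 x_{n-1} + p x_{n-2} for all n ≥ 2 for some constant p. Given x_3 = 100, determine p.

-1

x_2 = 25 + 4p
x_3 = 125 + 25p
So 125 + 25p = 100, giving p = -1.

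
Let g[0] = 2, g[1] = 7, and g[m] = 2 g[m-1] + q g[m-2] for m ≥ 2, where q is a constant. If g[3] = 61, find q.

3

g[2] = 14 + 2q
g[3] = 28 + 11q
So 28 + 11q = 61, giving q = 3.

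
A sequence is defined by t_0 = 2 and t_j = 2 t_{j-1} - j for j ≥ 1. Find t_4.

6

t_1 = 2·2 - 1 = 3
t_2 = 2·3 - 2 = 4
t_3 = 2·4 - 3 = 5
t_4 = 2·5 - 4 = 6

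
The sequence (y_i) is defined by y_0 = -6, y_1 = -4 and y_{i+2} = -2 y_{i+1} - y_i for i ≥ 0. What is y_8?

74

y_2 = -2(-4) - (-6) = 14
y_3 = -2(14) - (-4) = -24
y_4 = -2(-24) - 14 = 34
y_5 = -2(34) - (-24) = -44
y_6 = -2(-44) - 34 = 54
y_7 = -2(54) - (-44) = -64
y_8 = -2(-64) - 54 = 74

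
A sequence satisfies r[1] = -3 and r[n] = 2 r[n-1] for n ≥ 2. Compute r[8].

-384

r[2] = 2(-3) = -6
r[3] = 2(-6) = -12
r[4] = 2(-12) = -24
r[5] = 2(-24) = -48
r[6] = 2(-48) = -96
r[7] = 2(-96) = -192
r[8] = 2(-192) = -384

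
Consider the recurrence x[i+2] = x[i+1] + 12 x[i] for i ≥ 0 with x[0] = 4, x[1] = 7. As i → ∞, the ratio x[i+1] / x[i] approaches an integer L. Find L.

The characteristic equation is r^2 - r - 12 = 0, which factors as (r - 4)(r + 3) = 0.
So the roots are 4 and -3. Since |4| > |-3| and the coefficient of 4^i is non-zero, the ratio tends to 4.

4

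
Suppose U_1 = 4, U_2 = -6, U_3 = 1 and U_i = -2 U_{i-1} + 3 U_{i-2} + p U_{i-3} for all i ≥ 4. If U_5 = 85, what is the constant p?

-3

U_4 = -20 + 4p
U_5 = 43 - 14p
So 43 - 14p = 85, giving p = -3.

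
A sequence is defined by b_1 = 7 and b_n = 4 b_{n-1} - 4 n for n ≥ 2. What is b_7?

b_2 = 4*7 - 8 = 20
b_3 = 4*20 - 12 = 68
b_4 = 4*68 - 16 = 256
b_5 = 4*256 - 20 = 1004
b_6 = 4*1004 - 24 = 3992
b_7 = 4*3992 - 28 = 15940

15940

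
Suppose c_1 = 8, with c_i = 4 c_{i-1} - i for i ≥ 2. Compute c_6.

c_2 = 4*8 - 2 = 30
c_3 = 4*30 - 3 = 117
c_4 = 4*117 - 4 = 464
c_5 = 4*464 - 5 = 1851
c_6 = 4*1851 - 6 = 7398

7398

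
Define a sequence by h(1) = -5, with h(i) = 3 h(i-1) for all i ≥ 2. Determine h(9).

h(2) = 3·(-5) = -15
h(3) = 3·(-15) = -45
h(4) = 3·(-45) = -135
h(5) = 3·(-135) = -405
h(6) = 3·(-405) = -1215
h(7) = 3·(-1215) = -3645
h(8) = 3·(-3645) = -10935
h(9) = 3·(-10935) = -32805

-32805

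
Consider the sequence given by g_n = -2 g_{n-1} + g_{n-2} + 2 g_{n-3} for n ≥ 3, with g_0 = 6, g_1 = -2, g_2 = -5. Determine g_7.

460

g_3 = -2·(-5) + (-2) + 2·6 = 20
g_4 = -2·20 + (-5) + 2·(-2) = -49
g_5 = -2·(-49) + 20 + 2·(-5) = 108
g_6 = -2·108 + (-49) + 2·20 = -225
g_7 = -2·(-225) + 108 + 2·(-49) = 460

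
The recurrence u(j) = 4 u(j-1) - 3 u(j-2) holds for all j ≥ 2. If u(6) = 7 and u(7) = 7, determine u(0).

Rearranging, u(j-2) = (u(j) - 4 u(j-1)) / -3.
u(5) = (7 - 4·7) / -3 = -21/-3 = 7
u(4) = (7 - 4·7) / -3 = -21/-3 = 7
u(3) = (7 - 4·7) / -3 = -21/-3 = 7
u(2) = (7 - 4·7) / -3 = -21/-3 = 7
u(1) = (7 - 4·7) / -3 = -21/-3 = 7
u(0) = (7 - 4·7) / -3 = -21/-3 = 7

7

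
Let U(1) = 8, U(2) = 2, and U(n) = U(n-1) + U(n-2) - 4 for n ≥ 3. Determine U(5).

U(3) = 2 + 8 - 4 = 6
U(4) = 6 + 2 - 4 = 4
U(5) = 4 + 6 - 4 = 6

6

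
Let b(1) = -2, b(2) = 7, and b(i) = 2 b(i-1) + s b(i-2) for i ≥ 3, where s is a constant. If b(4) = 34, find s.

2

b(3) = 14 - 2s
b(4) = 28 + 3s
So 28 + 3s = 34, giving s = 2.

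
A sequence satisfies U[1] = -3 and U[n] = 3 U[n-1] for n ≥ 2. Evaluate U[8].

U[2] = 3(-3) = -9
U[3] = 3(-9) = -27
U[4] = 3(-27) = -81
U[5] = 3(-81) = -243
U[6] = 3(-243) = -729
U[7] = 3(-729) = -2187
U[8] = 3(-2187) = -6561

-6561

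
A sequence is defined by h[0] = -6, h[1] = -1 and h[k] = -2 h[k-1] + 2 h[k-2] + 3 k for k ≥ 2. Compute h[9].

h[2] = -2·(-1) + 2·(-6) + 6 = -4
h[3] = -2·(-4) + 2·(-1) + 9 = 15
h[4] = -2·15 + 2·(-4) + 12 = -26
h[5] = -2·(-26) + 2·15 + 15 = 97
h[6] = -2·97 + 2·(-26) + 18 = -228
h[7] = -2·(-228) + 2·97 + 21 = 671
h[8] = -2·671 + 2·(-228) + 24 = -1774
h[9] = -2·(-1774) + 2·671 + 27 = 4917

4917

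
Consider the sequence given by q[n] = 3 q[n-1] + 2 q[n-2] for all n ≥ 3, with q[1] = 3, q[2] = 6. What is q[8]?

q[3] = 3(6) + 2(3) = 24
q[4] = 3(24) + 2(6) = 84
q[5] = 3(84) + 2(24) = 300
q[6] = 3(300) + 2(84) = 1068
q[7] = 3(1068) + 2(300) = 3804
q[8] = 3(3804) + 2(1068) = 13548

13548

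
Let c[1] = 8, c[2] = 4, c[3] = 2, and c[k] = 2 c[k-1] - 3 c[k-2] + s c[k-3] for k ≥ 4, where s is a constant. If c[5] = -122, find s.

c[4] = -8 + 8s
c[5] = -22 + 20s
So -22 + 20s = -122, giving s = -5.

-5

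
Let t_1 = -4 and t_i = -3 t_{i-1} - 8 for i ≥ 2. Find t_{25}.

The fixed point is -8/(1 + 3) = -2, so t_i + 2 = -3(t_{i-1} + 2).
Hence t_i = -2·(-3)^{i-1} - 2.
t_{25} = -2·(-3)^{24} - 2 = -2·282429536481 - 2 = -564859072964.

-564859072964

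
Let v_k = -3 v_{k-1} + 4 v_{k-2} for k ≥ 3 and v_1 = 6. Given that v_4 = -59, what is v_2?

1

Let v_2 = y.
v_3 = 24 - 3y
v_4 = -72 + 13y
So -72 + 13y = -59, giving y = 1.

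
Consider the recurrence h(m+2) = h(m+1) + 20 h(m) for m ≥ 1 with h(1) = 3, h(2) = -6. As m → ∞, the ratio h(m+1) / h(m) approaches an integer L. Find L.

5

The characteristic equation is r^2 - r - 20 = 0, which factors as (r - 5)(r + 4) = 0.
So the roots are 5 and -4. Since |5| > |-4| and the coefficient of 5^m is non-zero, the ratio tends to 5.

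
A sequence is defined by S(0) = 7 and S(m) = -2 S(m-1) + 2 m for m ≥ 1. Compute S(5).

S(1) = -2*7 + 2 = -12
S(2) = -2*(-12) + 4 = 28
S(3) = -2*28 + 6 = -50
S(4) = -2*(-50) + 8 = 108
S(5) = -2*108 + 10 = -206

-206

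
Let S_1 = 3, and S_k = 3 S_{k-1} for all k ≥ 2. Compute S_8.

S_2 = 3*3 = 9
S_3 = 3*9 = 27
S_4 = 3*27 = 81
S_5 = 3*81 = 243
S_6 = 3*243 = 729
S_7 = 3*729 = 2187
S_8 = 3*2187 = 6561

6561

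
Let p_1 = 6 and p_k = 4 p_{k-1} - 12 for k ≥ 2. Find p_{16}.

The fixed point is -12/(1 - 4) = 4, so p_k - 4 = 4(p_{k-1} - 4).
Hence p_k = 2·4^{k-1} + 4.
p_{16} = 2·4^{15} + 4 = 2·1073741824 + 4 = 2147483652.

2147483652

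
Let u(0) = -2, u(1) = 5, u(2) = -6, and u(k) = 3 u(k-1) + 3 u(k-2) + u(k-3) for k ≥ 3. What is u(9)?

-23015

u(3) = 3*(-6) + 3*5 + (-2) = -5
u(4) = 3*(-5) + 3*(-6) + 5 = -28
u(5) = 3*(-28) + 3*(-5) + (-6) = -105
u(6) = 3*(-105) + 3*(-28) + (-5) = -404
u(7) = 3*(-404) + 3*(-105) + (-28) = -1555
u(8) = 3*(-1555) + 3*(-404) + (-105) = -5982
u(9) = 3*(-5982) + 3*(-1555) + (-404) = -23015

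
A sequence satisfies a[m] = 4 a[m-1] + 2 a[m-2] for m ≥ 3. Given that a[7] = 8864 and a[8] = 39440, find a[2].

Rearranging, a[m-2] = (a[m] - 4 a[m-1]) / 2.
a[6] = (39440 - 4(8864)) / 2 = 3984/2 = 1992
a[5] = (8864 - 4(1992)) / 2 = 896/2 = 448
a[4] = (1992 - 4(448)) / 2 = 200/2 = 100
a[3] = (448 - 4(100)) / 2 = 48/2 = 24
a[2] = (100 - 4(24)) / 2 = 4/2 = 2

2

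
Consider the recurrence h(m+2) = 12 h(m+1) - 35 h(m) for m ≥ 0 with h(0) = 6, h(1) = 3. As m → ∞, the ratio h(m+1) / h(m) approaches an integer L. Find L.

7

The characteristic equation is r^2 - 12r + 35 = 0, which factors as (r - 7)(r - 5) = 0.
So the roots are 7 and 5. Since |7| > |5| and the coefficient of 7^m is non-zero, the ratio tends to 7.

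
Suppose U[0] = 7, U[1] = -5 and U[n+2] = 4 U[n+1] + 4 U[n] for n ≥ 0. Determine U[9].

201472

U[2] = 4·(-5) + 4·7 = 8
U[3] = 4·8 + 4·(-5) = 12
U[4] = 4·12 + 4·8 = 80
U[5] = 4·80 + 4·12 = 368
U[6] = 4·368 + 4·80 = 1792
U[7] = 4·1792 + 4·368 = 8640
U[8] = 4·8640 + 4·1792 = 41728
U[9] = 4·41728 + 4·8640 = 201472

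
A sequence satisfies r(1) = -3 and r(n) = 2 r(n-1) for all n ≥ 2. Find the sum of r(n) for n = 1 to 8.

r(2) = 2*(-3) = -6
r(3) = 2*(-6) = -12
r(4) = 2*(-12) = -24
r(5) = 2*(-24) = -48
r(6) = 2*(-48) = -96
r(7) = 2*(-96) = -192
r(8) = 2*(-192) = -384
Sum = (-3) + (-6) + (-12) + (-24) + (-48) + (-96) + (-192) + (-384) = -765

-765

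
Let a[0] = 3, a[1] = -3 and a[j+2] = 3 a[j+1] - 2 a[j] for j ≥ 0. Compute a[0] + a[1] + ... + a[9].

a[2] = 3·(-3) - 2·3 = -15
a[3] = 3·(-15) - 2·(-3) = -39
a[4] = 3·(-39) - 2·(-15) = -87
a[5] = 3·(-87) - 2·(-39) = -183
a[6] = 3·(-183) - 2·(-87) = -375
a[7] = 3·(-375) - 2·(-183) = -759
a[8] = 3·(-759) - 2·(-375) = -1527
a[9] = 3·(-1527) - 2·(-759) = -3063
Sum = 3 + (-3) + (-15) + (-39) + (-87) + (-183) + (-375) + (-759) + (-1527) + (-3063) = -6048

-6048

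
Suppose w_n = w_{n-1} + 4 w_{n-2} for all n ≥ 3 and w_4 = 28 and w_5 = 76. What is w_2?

4

Rearranging, w_{n-2} = (w_n - w_{n-1}) / 4.
w_3 = (76 - 28) / 4 = 48/4 = 12
w_2 = (28 - 12) / 4 = 16/4 = 4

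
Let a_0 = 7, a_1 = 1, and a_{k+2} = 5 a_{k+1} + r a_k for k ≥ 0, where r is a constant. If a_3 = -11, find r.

-1

a_2 = 5 + 7r
a_3 = 25 + 36r
So 25 + 36r = -11, giving r = -1.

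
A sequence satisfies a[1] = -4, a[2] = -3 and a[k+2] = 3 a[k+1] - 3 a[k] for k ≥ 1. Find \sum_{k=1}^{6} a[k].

a[3] = 3*(-3) - 3*(-4) = 3
a[4] = 3*3 - 3*(-3) = 18
a[5] = 3*18 - 3*3 = 45
a[6] = 3*45 - 3*18 = 81
Sum = (-4) + (-3) + 3 + 18 + 45 + 81 = 140

140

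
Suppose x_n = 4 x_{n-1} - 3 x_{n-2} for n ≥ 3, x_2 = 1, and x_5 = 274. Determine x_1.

-6

Let x_1 = v.
x_3 = 4 - 3v
x_4 = 13 - 12v
x_5 = 40 - 39v
So 40 - 39v = 274, giving v = -6.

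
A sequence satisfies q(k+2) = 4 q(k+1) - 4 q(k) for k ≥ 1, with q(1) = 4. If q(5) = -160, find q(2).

1

Let q(2) = w.
q(3) = -16 + 4w
q(4) = -64 + 12w
q(5) = -192 + 32w
So -192 + 32w = -160, giving w = 1.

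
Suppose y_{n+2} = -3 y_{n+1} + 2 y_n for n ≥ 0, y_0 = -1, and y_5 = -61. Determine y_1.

Let y_1 = z.
y_2 = -2 - 3z
y_3 = 6 + 11z
y_4 = -22 - 39z
y_5 = 78 + 139z
So 78 + 139z = -61, giving z = -1.

-1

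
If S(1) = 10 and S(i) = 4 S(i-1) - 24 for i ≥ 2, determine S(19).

137438953480

The fixed point is -24/(1 - 4) = 8, so S(i) - 8 = 4(S(i-1) - 8).
Hence S(i) = 2·4^{i-1} + 8.
S(19) = 2·4^{18} + 8 = 2·68719476736 + 8 = 137438953480.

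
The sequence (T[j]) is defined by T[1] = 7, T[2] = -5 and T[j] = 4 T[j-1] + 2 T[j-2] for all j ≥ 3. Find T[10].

T[3] = 4*(-5) + 2*7 = -6
T[4] = 4*(-6) + 2*(-5) = -34
T[5] = 4*(-34) + 2*(-6) = -148
T[6] = 4*(-148) + 2*(-34) = -660
T[7] = 4*(-660) + 2*(-148) = -2936
T[8] = 4*(-2936) + 2*(-660) = -13064
T[9] = 4*(-13064) + 2*(-2936) = -58128
T[10] = 4*(-58128) + 2*(-13064) = -258640

-258640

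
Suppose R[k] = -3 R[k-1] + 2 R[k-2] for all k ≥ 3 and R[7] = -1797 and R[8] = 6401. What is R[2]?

Rearranging, R[k-2] = (R[k] + 3 R[k-1]) / 2.
R[6] = (6401 + 3*(-1797)) / 2 = 1010/2 = 505
R[5] = (-1797 + 3*505) / 2 = -282/2 = -141
R[4] = (505 + 3*(-141)) / 2 = 82/2 = 41
R[3] = (-141 + 3*41) / 2 = -18/2 = -9
R[2] = (41 + 3*(-9)) / 2 = 14/2 = 7

7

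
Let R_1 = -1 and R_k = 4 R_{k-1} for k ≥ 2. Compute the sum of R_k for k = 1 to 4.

R_2 = 4(-1) = -4
R_3 = 4(-4) = -16
R_4 = 4(-16) = -64
Sum = (-1) + (-4) + (-16) + (-64) = -85

-85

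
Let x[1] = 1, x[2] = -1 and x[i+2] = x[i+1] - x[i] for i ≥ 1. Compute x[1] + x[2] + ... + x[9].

x[3] = (-1) - 1 = -2
x[4] = (-2) - (-1) = -1
x[5] = (-1) - (-2) = 1
x[6] = 1 - (-1) = 2
x[7] = 2 - 1 = 1
x[8] = 1 - 2 = -1
x[9] = (-1) - 1 = -2
Sum = 1 + (-1) + (-2) + (-1) + 1 + 2 + 1 + (-1) + (-2) = -2

-2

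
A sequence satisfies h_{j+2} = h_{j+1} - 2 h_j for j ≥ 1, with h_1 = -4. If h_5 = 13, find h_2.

-7

Let h_2 = w.
h_3 = 8 + w
h_4 = 8 - w
h_5 = -8 - 3w
So -8 - 3w = 13, giving w = -7.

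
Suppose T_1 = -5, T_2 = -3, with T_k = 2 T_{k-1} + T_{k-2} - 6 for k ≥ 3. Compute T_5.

T_3 = 2(-3) + (-5) - 6 = -17
T_4 = 2(-17) + (-3) - 6 = -43
T_5 = 2(-43) + (-17) - 6 = -109

-109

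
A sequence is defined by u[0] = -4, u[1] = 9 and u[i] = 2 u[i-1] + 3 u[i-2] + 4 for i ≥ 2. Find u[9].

34449

u[2] = 2·9 + 3·(-4) + 4 = 10
u[3] = 2·10 + 3·9 + 4 = 51
u[4] = 2·51 + 3·10 + 4 = 136
u[5] = 2·136 + 3·51 + 4 = 429
u[6] = 2·429 + 3·136 + 4 = 1270
u[7] = 2·1270 + 3·429 + 4 = 3831
u[8] = 2·3831 + 3·1270 + 4 = 11476
u[9] = 2·11476 + 3·3831 + 4 = 34449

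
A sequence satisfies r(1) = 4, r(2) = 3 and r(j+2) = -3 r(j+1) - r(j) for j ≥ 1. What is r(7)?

-652

r(3) = -3*3 - 4 = -13
r(4) = -3*(-13) - 3 = 36
r(5) = -3*36 - (-13) = -95
r(6) = -3*(-95) - 36 = 249
r(7) = -3*249 - (-95) = -652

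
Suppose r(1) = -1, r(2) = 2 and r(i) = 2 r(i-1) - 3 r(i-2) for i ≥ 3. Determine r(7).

-53

r(3) = 2*2 - 3*(-1) = 7
r(4) = 2*7 - 3*2 = 8
r(5) = 2*8 - 3*7 = -5
r(6) = 2*(-5) - 3*8 = -34
r(7) = 2*(-34) - 3*(-5) = -53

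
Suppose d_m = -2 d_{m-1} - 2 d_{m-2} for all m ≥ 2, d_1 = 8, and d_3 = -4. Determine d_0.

-5

Let d_0 = v.
d_2 = -16 - 2v
d_3 = 16 + 4v
So 16 + 4v = -4, giving v = -5.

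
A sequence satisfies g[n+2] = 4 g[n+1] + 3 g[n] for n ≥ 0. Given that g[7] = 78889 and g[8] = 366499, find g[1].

7

Rearranging, g[n-2] = (g[n] - 4 g[n-1]) / 3.
g[6] = (366499 - 4·78889) / 3 = 50943/3 = 16981
g[5] = (78889 - 4·16981) / 3 = 10965/3 = 3655
g[4] = (16981 - 4·3655) / 3 = 2361/3 = 787
g[3] = (3655 - 4·787) / 3 = 507/3 = 169
g[2] = (787 - 4·169) / 3 = 111/3 = 37
g[1] = (169 - 4·37) / 3 = 21/3 = 7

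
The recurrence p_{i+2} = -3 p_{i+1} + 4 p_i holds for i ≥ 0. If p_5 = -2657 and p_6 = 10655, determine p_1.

-5

Rearranging, p_{i-2} = (p_i + 3 p_{i-1}) / 4.
p_4 = (10655 + 3·(-2657)) / 4 = 2684/4 = 671
p_3 = (-2657 + 3·671) / 4 = -644/4 = -161
p_2 = (671 + 3·(-161)) / 4 = 188/4 = 47
p_1 = (-161 + 3·47) / 4 = -20/4 = -5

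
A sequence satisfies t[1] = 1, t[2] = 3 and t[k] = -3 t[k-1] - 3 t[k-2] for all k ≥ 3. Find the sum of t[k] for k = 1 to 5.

-26

t[3] = -3*3 - 3*1 = -12
t[4] = -3*(-12) - 3*3 = 27
t[5] = -3*27 - 3*(-12) = -45
Sum = 1 + 3 + (-12) + 27 + (-45) = -26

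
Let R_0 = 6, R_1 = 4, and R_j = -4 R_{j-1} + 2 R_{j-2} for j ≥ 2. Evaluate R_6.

R_2 = -4·4 + 2·6 = -4
R_3 = -4·(-4) + 2·4 = 24
R_4 = -4·24 + 2·(-4) = -104
R_5 = -4·(-104) + 2·24 = 464
R_6 = -4·464 + 2·(-104) = -2064

-2064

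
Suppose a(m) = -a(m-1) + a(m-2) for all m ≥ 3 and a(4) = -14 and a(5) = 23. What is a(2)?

Rearranging, a(m-2) = a(m) + a(m-1).
a(3) = 23 + (-14) = 9
a(2) = -14 + 9 = -5

-5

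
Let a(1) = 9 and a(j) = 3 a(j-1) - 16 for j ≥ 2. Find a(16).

The fixed point is -16/(1 - 3) = 8, so a(j) - 8 = 3(a(j-1) - 8).
Hence a(j) = 1·3^{j-1} + 8.
a(16) = 1·3^{15} + 8 = 1·14348907 + 8 = 14348915.

14348915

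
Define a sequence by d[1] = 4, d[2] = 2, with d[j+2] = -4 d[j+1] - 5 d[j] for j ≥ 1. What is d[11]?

d[3] = -4*2 - 5*4 = -28
d[4] = -4*(-28) - 5*2 = 102
d[5] = -4*102 - 5*(-28) = -268
d[6] = -4*(-268) - 5*102 = 562
d[7] = -4*562 - 5*(-268) = -908
d[8] = -4*(-908) - 5*562 = 822
d[9] = -4*822 - 5*(-908) = 1252
d[10] = -4*1252 - 5*822 = -9118
d[11] = -4*(-9118) - 5*1252 = 30212

30212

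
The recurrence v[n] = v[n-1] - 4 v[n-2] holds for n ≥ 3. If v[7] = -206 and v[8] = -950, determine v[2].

Rearranging, v[n-2] = (v[n] - v[n-1]) / -4.
v[6] = (-950 - (-206)) / -4 = -744/-4 = 186
v[5] = (-206 - 186) / -4 = -392/-4 = 98
v[4] = (186 - 98) / -4 = 88/-4 = -22
v[3] = (98 - (-22)) / -4 = 120/-4 = -30
v[2] = (-22 - (-30)) / -4 = 8/-4 = -2

-2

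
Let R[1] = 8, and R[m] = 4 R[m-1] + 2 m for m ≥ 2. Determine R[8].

R[2] = 4·8 + 4 = 36
R[3] = 4·36 + 6 = 150
R[4] = 4·150 + 8 = 608
R[5] = 4·608 + 10 = 2442
R[6] = 4·2442 + 12 = 9780
R[7] = 4·9780 + 14 = 39134
R[8] = 4·39134 + 16 = 156552

156552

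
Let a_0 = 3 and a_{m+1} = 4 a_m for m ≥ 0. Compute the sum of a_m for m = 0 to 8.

262143

a_1 = 4·3 = 12
a_2 = 4·12 = 48
a_3 = 4·48 = 192
a_4 = 4·192 = 768
a_5 = 4·768 = 3072
a_6 = 4·3072 = 12288
a_7 = 4·12288 = 49152
a_8 = 4·49152 = 196608
Sum = 3 + 12 + 48 + 192 + 768 + 3072 + 12288 + 49152 + 196608 = 262143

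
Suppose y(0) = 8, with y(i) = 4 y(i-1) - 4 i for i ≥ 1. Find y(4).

1600

y(1) = 4·8 - 4 = 28
y(2) = 4·28 - 8 = 104
y(3) = 4·104 - 12 = 404
y(4) = 4·404 - 16 = 1600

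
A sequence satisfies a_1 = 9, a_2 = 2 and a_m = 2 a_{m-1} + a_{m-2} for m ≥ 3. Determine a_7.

a_3 = 2(2) + 9 = 13
a_4 = 2(13) + 2 = 28
a_5 = 2(28) + 13 = 69
a_6 = 2(69) + 28 = 166
a_7 = 2(166) + 69 = 401

401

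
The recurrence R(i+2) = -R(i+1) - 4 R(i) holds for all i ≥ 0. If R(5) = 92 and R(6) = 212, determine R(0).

-4

Rearranging, R(i-2) = (R(i) + R(i-1)) / -4.
R(4) = (212 + 92) / -4 = 304/-4 = -76
R(3) = (92 + (-76)) / -4 = 16/-4 = -4
R(2) = (-76 + (-4)) / -4 = -80/-4 = 20
R(1) = (-4 + 20) / -4 = 16/-4 = -4
R(0) = (20 + (-4)) / -4 = 16/-4 = -4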